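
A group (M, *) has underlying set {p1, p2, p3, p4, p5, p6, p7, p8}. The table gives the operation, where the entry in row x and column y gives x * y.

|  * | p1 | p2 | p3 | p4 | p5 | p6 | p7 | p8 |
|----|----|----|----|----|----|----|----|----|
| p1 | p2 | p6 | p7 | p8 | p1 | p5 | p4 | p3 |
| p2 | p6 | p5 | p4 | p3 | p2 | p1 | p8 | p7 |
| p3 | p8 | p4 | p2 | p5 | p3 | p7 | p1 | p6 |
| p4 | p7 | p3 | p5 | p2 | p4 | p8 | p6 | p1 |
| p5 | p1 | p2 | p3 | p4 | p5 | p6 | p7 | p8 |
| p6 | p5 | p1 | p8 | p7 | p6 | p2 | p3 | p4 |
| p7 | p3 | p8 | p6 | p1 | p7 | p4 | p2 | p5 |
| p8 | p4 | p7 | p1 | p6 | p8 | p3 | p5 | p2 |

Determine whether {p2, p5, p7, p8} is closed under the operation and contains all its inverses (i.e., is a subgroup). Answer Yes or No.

Yes

{p2, p5, p7, p8} contains the identity p5.
Checking products: every product of two elements of {p2, p5, p7, p8} (read from the table) lies in {p2, p5, p7, p8}, so the set is closed.
In a finite group, a nonempty closed subset is a subgroup. So {p2, p5, p7, p8} ≤ M.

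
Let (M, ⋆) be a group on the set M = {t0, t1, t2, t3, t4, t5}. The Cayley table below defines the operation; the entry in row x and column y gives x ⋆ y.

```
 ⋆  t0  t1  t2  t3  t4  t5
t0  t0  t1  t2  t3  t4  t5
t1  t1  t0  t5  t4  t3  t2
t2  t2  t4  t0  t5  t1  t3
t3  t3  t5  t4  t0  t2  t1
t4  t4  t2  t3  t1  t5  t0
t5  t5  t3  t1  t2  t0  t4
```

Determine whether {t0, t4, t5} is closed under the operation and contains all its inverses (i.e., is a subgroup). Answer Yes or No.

{t0, t4, t5} contains the identity t0.
Checking products: every product of two elements of {t0, t4, t5} (read from the table) lies in {t0, t4, t5}, so the set is closed.
In a finite group, a nonempty closed subset is a subgroup. So {t0, t4, t5} ≤ M.

Yes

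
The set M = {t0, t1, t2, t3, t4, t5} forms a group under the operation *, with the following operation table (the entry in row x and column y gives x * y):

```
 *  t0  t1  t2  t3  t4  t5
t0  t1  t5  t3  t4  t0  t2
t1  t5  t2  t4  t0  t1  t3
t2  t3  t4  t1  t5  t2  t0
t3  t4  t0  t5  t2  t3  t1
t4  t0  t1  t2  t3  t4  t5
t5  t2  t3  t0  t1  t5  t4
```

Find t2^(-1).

t1

First locate the identity: row t4 matches the header, so t4 is the identity.
Scan row t2 for t4: t2 * t1 = t4. Hence t2^(-1) = t1.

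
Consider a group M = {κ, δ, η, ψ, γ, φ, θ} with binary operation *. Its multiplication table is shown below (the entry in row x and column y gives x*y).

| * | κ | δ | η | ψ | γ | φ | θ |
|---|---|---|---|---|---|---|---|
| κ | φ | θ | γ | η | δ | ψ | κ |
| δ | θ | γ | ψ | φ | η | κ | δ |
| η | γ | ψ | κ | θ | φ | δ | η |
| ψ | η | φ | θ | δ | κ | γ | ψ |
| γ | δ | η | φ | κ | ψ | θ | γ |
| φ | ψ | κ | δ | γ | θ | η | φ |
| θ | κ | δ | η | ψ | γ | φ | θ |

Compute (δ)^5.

δ^1 = δ
δ^2 = δ*δ = γ
δ^3 = γ*δ = η
δ^4 = η*δ = ψ
δ^5 = ψ*δ = φ

φ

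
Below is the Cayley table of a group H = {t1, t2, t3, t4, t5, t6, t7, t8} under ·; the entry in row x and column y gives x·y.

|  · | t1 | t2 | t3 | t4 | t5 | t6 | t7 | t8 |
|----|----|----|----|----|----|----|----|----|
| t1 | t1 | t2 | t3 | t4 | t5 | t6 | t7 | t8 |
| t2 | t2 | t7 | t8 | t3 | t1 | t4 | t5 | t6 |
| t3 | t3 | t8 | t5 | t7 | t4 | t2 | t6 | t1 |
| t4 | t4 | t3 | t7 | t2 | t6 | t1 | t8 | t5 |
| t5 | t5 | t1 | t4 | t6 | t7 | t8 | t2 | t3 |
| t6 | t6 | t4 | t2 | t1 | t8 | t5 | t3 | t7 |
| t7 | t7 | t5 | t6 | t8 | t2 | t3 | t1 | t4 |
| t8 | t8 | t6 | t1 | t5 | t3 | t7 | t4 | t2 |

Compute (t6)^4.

t7

t6^1 = t6
t6^2 = t6·t6 = t5
t6^3 = t5·t6 = t8
t6^4 = t8·t6 = t7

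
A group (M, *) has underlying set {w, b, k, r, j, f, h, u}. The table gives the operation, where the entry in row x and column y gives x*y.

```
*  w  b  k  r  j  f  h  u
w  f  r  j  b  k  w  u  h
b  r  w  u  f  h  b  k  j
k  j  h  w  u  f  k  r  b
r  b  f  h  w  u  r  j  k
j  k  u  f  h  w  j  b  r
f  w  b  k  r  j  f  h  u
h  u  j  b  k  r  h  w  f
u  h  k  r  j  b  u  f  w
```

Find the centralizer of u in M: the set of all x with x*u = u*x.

{f, h, u, w}

Compare row u with column u entry by entry.
w*u = h = u*w, so w commutes with u.
b*u = j but u*b = k, so b does not.
Collecting the elements that commute with u: C(u) = {f, h, u, w}.
(Structurally, M here is isomorphic to the quaternion group Q_8.)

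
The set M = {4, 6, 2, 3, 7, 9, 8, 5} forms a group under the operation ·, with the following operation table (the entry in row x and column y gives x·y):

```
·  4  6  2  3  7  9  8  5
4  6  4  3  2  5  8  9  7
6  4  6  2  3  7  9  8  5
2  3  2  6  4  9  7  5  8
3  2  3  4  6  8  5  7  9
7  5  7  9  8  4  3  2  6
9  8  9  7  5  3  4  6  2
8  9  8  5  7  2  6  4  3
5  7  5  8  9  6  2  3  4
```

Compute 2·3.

4

Read row 2, column 3: 2·3 = 4.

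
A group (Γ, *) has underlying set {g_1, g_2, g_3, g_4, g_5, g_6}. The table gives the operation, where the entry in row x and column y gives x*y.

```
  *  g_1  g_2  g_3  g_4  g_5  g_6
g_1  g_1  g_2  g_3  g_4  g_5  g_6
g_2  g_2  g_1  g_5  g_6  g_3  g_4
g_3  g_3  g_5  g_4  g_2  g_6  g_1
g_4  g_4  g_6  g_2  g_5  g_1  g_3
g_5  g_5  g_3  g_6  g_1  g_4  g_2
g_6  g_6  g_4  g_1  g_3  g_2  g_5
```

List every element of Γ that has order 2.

{g_2}

Identity is g_1. Compute the order of each non-identity element by repeated multiplication:
  g_2: g_2 → g_1  (order 2)
  g_3: g_3 → g_4 → g_2 → g_5 → g_6 → g_1  (order 6)
  g_4: g_4 → g_5 → g_1  (order 3)
  g_5: g_5 → g_4 → g_1  (order 3)
  g_6: g_6 → g_5 → g_2 → g_4 → g_3 → g_1  (order 6)
Elements of order 2: {g_2}.
(Structurally, Γ here is isomorphic to the cyclic group Z_6.)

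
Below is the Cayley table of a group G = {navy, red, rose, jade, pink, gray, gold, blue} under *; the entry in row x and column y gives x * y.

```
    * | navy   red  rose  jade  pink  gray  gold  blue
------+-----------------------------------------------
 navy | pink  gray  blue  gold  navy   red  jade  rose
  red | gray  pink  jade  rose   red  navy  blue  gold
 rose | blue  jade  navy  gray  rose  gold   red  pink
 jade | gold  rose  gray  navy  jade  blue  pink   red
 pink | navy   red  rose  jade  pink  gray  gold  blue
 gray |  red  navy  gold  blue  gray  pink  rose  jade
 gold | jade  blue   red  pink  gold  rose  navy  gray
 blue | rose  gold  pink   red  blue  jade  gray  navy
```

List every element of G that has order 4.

Identity is pink. Compute the order of each non-identity element by repeated multiplication:
  navy: navy → pink  (order 2)
  red: red → pink  (order 2)
  rose: rose → navy → blue → pink  (order 4)
  jade: jade → navy → gold → pink  (order 4)
  gray: gray → pink  (order 2)
  gold: gold → navy → jade → pink  (order 4)
  blue: blue → navy → rose → pink  (order 4)
Elements of order 4: {blue, gold, jade, rose}.

{blue, gold, jade, rose}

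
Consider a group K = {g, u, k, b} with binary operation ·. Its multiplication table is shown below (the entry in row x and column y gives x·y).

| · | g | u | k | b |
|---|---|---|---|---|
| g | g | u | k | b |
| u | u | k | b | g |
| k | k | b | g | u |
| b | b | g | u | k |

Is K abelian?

Check whether the table is symmetric across its main diagonal.
Every entry (row x, col y) equals the entry (row y, col x), so K is abelian.

Yes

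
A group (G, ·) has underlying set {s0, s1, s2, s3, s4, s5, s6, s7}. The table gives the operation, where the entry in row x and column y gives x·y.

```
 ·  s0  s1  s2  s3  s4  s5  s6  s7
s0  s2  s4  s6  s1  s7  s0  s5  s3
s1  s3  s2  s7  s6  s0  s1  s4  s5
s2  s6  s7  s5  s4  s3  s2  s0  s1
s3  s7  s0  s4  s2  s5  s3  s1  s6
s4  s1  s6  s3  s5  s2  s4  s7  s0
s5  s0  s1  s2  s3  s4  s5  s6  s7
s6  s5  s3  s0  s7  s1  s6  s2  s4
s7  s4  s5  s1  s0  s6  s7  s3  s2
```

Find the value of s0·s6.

Read row s0, column s6: s0·s6 = s5.

s5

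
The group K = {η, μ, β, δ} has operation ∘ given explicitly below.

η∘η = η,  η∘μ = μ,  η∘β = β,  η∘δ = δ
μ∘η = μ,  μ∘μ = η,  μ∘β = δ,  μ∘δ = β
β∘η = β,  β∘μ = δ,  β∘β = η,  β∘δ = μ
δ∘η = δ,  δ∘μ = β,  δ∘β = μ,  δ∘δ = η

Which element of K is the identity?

η

The identity e satisfies e ∘ x = x for all x, so its row in the table reproduces the column headers.
Row η reads: η, μ, β, δ — exactly the header order. So η is the identity.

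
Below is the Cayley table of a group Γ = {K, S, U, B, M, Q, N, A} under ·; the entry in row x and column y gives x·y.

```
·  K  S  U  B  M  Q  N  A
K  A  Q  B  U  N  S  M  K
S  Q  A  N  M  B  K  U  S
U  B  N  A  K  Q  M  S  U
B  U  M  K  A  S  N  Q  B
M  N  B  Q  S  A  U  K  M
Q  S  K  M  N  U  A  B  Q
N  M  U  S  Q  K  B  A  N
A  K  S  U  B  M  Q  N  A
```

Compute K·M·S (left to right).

U

K·M = N
N·S = U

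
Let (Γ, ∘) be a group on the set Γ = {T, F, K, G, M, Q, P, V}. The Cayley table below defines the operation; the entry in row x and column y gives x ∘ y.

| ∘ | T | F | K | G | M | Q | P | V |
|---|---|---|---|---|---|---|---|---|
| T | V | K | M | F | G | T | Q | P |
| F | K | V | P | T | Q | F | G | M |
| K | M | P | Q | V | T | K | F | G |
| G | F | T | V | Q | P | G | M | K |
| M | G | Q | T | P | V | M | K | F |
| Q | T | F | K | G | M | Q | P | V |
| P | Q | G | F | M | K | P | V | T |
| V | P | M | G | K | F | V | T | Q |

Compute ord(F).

4

The identity element is Q (its row matches the header).
F^1 = F
F^2 = F ∘ F = V
F^3 = V ∘ F = M
F^4 = M ∘ F = Q
The first power of F equal to the identity is F^4, so ord(F) = 4.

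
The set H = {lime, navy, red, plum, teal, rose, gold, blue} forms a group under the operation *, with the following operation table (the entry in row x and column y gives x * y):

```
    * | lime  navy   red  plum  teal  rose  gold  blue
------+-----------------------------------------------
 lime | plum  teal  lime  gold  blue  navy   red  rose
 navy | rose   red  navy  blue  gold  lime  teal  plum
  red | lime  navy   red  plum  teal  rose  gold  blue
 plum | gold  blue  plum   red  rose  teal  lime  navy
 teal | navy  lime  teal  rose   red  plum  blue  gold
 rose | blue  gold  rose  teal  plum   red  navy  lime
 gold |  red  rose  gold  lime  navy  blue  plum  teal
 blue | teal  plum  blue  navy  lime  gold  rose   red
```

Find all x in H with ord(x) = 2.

{blue, navy, plum, rose, teal}

Identity is red. Compute the order of each non-identity element by repeated multiplication:
  lime: lime → plum → gold → red  (order 4)
  navy: navy → red  (order 2)
  plum: plum → red  (order 2)
  teal: teal → red  (order 2)
  rose: rose → red  (order 2)
  gold: gold → plum → lime → red  (order 4)
  blue: blue → red  (order 2)
Elements of order 2: {blue, navy, plum, rose, teal}.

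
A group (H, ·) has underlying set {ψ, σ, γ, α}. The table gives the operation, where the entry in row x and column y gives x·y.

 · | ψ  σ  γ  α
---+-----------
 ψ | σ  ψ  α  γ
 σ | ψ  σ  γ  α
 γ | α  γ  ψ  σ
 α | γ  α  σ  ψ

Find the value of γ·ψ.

α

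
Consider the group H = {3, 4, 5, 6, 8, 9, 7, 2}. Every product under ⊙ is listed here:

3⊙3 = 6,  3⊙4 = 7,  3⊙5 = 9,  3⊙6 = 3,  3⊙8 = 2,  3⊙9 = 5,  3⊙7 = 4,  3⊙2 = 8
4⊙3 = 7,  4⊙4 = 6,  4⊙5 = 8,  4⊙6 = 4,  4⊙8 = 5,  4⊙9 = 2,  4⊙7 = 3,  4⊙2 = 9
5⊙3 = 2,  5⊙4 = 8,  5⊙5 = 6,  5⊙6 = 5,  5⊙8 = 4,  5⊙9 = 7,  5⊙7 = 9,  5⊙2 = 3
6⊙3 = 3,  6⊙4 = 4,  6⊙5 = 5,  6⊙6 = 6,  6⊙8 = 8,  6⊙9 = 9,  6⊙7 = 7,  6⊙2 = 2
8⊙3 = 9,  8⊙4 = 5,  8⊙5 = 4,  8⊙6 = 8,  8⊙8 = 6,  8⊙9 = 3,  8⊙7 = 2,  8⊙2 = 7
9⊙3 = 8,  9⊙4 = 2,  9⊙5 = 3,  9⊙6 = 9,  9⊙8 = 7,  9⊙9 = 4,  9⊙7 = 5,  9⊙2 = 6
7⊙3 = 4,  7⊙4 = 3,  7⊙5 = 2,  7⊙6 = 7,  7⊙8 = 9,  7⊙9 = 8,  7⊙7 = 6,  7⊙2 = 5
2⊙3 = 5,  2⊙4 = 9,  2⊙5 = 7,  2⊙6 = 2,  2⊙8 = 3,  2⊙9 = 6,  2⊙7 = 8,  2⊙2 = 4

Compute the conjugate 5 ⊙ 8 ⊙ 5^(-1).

The identity is 6. In row 5, the entry 6 sits in column 5, so 5^(-1) = 5.
5 ⊙ 8 = 4
4 ⊙ 5 = 8

8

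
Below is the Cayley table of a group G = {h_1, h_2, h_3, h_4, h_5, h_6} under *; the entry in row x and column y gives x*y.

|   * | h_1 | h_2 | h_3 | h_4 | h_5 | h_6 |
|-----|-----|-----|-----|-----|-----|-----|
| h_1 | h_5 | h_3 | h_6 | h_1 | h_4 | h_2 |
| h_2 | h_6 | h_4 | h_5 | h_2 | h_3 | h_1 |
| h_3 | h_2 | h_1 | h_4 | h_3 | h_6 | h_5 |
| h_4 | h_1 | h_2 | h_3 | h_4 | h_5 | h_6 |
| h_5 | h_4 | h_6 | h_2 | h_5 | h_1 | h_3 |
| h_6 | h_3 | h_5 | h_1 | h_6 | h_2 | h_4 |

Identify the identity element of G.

The identity e satisfies e*x = x for all x, so its row in the table reproduces the column headers.
Row h_4 reads: h_1, h_2, h_3, h_4, h_5, h_6 — exactly the header order. So h_4 is the identity.

h_4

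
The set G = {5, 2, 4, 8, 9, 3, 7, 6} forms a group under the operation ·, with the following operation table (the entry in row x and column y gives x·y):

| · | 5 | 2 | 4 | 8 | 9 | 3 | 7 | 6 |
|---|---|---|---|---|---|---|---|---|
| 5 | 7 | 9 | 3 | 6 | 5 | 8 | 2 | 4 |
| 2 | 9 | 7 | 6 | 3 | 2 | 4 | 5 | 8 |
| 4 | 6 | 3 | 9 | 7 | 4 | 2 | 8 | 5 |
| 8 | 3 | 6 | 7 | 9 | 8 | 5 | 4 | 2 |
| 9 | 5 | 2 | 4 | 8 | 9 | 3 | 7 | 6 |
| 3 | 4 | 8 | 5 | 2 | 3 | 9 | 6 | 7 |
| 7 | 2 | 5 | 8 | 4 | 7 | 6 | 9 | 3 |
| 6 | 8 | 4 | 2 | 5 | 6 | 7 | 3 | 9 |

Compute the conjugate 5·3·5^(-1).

The identity is 9. In row 5, the entry 9 sits in column 2, so 5^(-1) = 2.
5·3 = 8
8·2 = 6
(Structurally, G here is isomorphic to the dihedral group D_4.)

6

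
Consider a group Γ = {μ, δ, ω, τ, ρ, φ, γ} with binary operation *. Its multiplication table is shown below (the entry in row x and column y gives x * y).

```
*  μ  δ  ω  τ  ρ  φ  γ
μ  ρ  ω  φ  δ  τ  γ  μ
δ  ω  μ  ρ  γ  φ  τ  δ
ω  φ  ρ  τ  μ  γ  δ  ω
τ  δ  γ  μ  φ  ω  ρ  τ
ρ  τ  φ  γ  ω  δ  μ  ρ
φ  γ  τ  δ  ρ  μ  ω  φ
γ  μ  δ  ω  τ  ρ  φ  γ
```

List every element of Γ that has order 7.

Identity is γ. Compute the order of each non-identity element by repeated multiplication:
  μ: μ → ρ → τ → δ → ω → φ → γ  (order 7)
  δ: δ → μ → ω → ρ → φ → τ → γ  (order 7)
  ω: ω → τ → μ → φ → δ → ρ → γ  (order 7)
  τ: τ → φ → ρ → ω → μ → δ → γ  (order 7)
  ρ: ρ → δ → φ → μ → τ → ω → γ  (order 7)
  φ: φ → ω → δ → τ → ρ → μ → γ  (order 7)
Elements of order 7: {δ, μ, ρ, τ, φ, ω}.

{δ, μ, ρ, τ, φ, ω}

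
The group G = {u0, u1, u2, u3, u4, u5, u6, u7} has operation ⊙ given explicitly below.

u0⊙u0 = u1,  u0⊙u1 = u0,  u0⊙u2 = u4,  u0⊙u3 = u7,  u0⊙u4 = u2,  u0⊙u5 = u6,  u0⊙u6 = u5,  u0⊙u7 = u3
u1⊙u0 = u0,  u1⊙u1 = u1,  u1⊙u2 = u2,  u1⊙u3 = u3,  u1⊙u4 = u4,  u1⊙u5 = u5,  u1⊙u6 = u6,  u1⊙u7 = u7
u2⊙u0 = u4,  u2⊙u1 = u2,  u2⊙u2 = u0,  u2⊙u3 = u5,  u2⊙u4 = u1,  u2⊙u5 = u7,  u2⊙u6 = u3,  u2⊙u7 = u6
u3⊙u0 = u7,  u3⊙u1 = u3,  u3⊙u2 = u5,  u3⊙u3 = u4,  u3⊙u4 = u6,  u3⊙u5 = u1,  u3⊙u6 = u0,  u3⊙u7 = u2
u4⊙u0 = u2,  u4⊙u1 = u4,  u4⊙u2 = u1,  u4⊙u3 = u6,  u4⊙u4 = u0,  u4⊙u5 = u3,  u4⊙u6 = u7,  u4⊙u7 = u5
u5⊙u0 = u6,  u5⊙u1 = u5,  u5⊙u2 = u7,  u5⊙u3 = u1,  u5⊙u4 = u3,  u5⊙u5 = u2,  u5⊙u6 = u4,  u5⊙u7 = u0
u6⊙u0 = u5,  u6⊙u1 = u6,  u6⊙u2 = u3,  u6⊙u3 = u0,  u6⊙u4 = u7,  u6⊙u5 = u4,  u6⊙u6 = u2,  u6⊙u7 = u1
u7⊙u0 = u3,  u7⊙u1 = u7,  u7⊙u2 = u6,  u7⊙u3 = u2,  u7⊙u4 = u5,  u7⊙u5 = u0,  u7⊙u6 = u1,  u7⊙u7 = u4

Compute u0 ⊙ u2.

u4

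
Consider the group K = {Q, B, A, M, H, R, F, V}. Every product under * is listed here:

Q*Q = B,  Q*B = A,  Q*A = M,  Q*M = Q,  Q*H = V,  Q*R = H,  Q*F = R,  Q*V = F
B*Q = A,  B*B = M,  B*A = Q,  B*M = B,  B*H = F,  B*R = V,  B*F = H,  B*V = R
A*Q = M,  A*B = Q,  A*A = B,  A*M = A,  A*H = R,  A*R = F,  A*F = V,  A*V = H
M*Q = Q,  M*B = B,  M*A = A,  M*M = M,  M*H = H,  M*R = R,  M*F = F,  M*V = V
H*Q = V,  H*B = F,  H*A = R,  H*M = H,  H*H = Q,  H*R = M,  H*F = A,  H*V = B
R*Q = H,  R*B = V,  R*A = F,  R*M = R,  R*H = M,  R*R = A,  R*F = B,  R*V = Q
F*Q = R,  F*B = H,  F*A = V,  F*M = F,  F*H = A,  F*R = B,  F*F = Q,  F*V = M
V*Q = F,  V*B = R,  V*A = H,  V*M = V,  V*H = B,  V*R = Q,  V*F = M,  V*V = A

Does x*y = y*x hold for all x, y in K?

Check whether the table is symmetric across its main diagonal.
Every entry (row x, col y) equals the entry (row y, col x), so K is abelian.

Yes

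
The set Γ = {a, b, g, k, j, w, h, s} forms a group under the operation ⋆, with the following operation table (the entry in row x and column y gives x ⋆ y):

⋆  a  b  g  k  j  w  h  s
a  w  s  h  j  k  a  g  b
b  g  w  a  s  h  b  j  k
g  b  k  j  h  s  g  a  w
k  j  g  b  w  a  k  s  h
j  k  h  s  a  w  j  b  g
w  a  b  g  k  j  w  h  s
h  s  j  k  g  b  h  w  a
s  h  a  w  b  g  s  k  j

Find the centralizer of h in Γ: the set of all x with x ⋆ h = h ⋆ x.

{b, h, j, w}

Compare row h with column h entry by entry.
b ⋆ h = j = h ⋆ b, so b commutes with h.
s ⋆ h = k but h ⋆ s = a, so s does not.
Collecting the elements that commute with h: C(h) = {b, h, j, w}.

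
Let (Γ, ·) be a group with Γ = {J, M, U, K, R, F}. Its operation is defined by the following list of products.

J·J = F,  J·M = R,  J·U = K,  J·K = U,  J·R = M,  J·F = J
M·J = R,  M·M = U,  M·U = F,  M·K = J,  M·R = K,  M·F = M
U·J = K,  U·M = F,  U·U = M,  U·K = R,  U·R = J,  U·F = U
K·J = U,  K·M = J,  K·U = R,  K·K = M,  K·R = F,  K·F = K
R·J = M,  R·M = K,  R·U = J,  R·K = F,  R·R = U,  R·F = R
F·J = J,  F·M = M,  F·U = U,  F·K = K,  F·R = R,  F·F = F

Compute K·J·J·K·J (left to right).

R

K·J = U
U·J = K
K·K = M
M·J = R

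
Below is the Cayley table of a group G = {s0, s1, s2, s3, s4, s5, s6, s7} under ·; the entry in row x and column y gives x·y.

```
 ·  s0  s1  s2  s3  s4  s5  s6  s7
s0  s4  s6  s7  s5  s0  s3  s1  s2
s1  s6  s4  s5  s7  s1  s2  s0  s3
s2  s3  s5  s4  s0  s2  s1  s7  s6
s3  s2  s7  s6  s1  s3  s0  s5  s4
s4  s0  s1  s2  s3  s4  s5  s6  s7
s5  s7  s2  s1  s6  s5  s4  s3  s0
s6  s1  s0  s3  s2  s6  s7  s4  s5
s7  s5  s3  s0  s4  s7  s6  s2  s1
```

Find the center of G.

An element z is central iff its row equals its column in the table.
For s2: s2·s3 = s0 ≠ s6 = s3·s2, so s2 ∉ Z.
Checking each element this way leaves Z(G) = {s1, s4}.

{s1, s4}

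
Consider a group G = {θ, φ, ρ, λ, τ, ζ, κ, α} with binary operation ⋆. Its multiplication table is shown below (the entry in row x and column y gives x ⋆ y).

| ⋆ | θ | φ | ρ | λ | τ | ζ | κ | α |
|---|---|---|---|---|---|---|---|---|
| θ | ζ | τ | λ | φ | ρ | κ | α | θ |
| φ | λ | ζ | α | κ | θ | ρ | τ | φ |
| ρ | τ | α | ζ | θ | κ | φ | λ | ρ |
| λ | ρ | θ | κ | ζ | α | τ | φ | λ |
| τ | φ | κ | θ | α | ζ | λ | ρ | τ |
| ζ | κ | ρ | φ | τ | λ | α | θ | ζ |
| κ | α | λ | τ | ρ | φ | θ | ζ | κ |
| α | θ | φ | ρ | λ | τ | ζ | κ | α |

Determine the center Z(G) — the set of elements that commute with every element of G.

An element z is central iff its row equals its column in the table.
For θ: θ ⋆ τ = ρ ≠ φ = τ ⋆ θ, so θ ∉ Z.
Checking each element this way leaves Z(G) = {α, ζ}.

{α, ζ}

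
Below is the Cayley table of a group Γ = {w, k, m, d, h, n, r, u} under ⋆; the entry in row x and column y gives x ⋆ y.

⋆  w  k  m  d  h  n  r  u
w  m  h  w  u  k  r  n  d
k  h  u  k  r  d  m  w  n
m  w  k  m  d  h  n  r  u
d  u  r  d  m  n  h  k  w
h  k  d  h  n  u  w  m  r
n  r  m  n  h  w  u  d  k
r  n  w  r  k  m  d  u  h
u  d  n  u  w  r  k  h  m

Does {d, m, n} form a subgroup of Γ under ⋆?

No

d ⋆ n = h, which is not in {d, m, n}.
The subset is not closed under ⋆, so it is not a subgroup.
(Structurally, Γ here is isomorphic to Z_2 x Z_4.)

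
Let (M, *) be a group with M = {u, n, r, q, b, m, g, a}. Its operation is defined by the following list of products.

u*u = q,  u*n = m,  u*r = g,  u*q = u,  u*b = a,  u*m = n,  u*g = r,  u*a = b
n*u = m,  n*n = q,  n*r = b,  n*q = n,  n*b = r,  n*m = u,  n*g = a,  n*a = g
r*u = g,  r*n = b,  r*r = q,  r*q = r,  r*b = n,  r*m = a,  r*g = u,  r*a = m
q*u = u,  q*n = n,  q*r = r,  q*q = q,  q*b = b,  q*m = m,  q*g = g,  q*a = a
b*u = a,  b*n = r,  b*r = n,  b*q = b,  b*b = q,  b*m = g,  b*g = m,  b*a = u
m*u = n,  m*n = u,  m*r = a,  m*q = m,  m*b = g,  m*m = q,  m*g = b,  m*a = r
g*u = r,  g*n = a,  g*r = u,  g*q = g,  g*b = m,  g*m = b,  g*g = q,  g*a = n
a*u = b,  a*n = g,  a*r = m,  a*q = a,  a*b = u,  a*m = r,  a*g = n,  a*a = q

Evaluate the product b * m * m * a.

u

b * m = g
g * m = b
b * a = u
(Structurally, M here is isomorphic to the elementary abelian group (Z_2)^3.)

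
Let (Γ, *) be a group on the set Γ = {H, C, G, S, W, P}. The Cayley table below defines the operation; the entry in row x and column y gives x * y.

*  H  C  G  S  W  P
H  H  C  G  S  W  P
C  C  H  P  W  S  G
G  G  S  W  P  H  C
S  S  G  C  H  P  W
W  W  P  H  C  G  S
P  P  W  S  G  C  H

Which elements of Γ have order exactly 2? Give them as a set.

{C, P, S}

Identity is H. Compute the order of each non-identity element by repeated multiplication:
  C: C → H  (order 2)
  G: G → W → H  (order 3)
  S: S → H  (order 2)
  W: W → G → H  (order 3)
  P: P → H  (order 2)
Elements of order 2: {C, P, S}.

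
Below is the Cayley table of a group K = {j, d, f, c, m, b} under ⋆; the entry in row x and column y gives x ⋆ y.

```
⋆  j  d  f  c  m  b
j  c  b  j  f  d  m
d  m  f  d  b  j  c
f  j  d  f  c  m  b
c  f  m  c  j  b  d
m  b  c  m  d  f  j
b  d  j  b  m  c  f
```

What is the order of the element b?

The identity element is f (its row matches the header).
b^1 = b
b^2 = b ⋆ b = f
The first power of b equal to the identity is b^2, so ord(b) = 2.
(Structurally, K here is isomorphic to the symmetric group S_3.)

2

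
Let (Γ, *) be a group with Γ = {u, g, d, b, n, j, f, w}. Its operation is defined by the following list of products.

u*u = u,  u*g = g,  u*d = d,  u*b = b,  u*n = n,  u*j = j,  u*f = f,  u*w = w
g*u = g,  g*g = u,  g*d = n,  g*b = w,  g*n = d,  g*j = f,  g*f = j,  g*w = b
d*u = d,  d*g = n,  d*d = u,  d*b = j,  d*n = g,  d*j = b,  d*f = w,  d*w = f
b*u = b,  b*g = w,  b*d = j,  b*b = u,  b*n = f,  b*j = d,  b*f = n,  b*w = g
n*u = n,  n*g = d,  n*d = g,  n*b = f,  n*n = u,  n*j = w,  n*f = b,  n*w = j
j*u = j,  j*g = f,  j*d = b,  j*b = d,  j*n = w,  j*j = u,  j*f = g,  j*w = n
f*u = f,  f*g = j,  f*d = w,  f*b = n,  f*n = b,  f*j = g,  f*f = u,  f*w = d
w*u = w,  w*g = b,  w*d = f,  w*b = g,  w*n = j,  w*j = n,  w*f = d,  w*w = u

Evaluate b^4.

b^1 = b
b^2 = b*b = u
b^3 = u*b = b
b^4 = b*b = u

u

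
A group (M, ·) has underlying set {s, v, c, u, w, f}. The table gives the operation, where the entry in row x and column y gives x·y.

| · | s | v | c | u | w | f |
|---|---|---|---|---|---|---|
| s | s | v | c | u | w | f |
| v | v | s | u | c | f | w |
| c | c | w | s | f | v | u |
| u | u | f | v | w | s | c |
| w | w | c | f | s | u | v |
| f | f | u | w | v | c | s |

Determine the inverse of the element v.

v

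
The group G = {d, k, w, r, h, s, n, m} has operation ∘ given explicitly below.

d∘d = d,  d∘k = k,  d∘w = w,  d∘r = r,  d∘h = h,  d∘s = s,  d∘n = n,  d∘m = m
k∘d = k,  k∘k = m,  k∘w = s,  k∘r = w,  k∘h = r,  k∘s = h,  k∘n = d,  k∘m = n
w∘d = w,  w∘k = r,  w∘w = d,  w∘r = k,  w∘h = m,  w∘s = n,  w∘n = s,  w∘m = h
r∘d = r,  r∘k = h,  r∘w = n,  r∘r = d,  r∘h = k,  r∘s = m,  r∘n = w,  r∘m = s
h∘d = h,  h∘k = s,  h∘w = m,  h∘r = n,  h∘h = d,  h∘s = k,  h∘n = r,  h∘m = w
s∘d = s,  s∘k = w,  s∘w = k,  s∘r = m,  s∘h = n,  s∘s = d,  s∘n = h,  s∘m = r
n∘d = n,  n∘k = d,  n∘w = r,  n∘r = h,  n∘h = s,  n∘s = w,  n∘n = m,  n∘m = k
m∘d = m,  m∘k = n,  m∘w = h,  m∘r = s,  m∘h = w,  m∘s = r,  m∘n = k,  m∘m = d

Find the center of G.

{d, m}

An element z is central iff its row equals its column in the table.
For n: n ∘ s = w ≠ h = s ∘ n, so n ∉ Z.
Checking each element this way leaves Z(G) = {d, m}.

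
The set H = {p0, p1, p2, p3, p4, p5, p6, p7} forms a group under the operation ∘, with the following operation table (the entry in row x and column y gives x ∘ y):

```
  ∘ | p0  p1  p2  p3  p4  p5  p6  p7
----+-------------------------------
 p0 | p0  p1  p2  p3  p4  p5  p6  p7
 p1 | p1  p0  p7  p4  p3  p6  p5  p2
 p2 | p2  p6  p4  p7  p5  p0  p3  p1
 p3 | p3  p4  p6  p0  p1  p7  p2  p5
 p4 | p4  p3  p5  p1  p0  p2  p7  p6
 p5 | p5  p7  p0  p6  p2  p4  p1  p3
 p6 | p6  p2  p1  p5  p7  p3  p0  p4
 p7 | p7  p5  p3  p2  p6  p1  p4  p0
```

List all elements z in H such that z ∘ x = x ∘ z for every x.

{p0, p4}

An element z is central iff its row equals its column in the table.
For p5: p5 ∘ p3 = p6 ≠ p7 = p3 ∘ p5, so p5 ∉ Z.
Checking each element this way leaves Z(H) = {p0, p4}.
(Structurally, H here is isomorphic to the dihedral group D_4.)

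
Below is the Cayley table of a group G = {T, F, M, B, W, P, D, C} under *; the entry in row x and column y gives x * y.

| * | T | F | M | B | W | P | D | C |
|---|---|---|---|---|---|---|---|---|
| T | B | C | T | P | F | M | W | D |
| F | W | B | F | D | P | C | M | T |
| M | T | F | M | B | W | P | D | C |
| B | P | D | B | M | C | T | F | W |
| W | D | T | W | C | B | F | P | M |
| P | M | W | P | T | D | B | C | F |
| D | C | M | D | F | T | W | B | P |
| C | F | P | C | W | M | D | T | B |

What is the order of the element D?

The identity element is M (its row matches the header).
D^1 = D
D^2 = D * D = B
D^3 = B * D = F
D^4 = F * D = M
The first power of D equal to the identity is D^4, so ord(D) = 4.

4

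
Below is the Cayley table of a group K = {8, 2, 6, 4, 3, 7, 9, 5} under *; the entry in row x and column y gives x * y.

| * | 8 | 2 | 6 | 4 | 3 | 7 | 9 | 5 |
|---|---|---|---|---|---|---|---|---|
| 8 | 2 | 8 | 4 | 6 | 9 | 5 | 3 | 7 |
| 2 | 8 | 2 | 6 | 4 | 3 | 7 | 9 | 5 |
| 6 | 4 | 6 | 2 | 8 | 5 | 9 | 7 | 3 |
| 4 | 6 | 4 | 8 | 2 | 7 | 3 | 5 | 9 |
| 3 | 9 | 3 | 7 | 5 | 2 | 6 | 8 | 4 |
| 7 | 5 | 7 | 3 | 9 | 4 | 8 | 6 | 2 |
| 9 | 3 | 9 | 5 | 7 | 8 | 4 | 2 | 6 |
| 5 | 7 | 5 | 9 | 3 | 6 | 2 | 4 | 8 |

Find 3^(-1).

First locate the identity: row 2 matches the header, so 2 is the identity.
Scan row 3 for 2: 3 * 3 = 2. Hence 3^(-1) = 3.

3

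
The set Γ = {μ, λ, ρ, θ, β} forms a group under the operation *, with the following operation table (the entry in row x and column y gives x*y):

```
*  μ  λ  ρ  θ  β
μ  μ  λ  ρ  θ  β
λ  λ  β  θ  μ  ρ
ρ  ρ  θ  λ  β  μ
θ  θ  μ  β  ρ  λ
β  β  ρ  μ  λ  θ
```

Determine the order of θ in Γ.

The identity element is μ (its row matches the header).
θ^1 = θ
θ^2 = θ*θ = ρ
θ^3 = ρ*θ = β
θ^4 = β*θ = λ
θ^5 = λ*θ = μ
The first power of θ equal to the identity is θ^5, so ord(θ) = 5.

5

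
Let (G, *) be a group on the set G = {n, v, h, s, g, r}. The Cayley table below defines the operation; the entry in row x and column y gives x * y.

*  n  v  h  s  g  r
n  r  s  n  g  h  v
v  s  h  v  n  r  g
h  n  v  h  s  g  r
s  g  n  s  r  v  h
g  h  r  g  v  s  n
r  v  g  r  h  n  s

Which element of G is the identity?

The identity e satisfies e * x = x for all x, so its row in the table reproduces the column headers.
Row h reads: n, v, h, s, g, r — exactly the header order. So h is the identity.

h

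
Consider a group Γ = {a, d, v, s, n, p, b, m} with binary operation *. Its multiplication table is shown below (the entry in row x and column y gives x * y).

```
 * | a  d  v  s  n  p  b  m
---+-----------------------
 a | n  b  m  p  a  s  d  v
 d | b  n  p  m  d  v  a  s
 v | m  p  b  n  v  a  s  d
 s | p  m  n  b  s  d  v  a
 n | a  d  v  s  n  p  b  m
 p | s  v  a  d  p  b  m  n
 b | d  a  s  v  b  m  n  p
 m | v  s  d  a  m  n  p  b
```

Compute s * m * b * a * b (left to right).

s * m = a
a * b = d
d * a = b
b * b = n

n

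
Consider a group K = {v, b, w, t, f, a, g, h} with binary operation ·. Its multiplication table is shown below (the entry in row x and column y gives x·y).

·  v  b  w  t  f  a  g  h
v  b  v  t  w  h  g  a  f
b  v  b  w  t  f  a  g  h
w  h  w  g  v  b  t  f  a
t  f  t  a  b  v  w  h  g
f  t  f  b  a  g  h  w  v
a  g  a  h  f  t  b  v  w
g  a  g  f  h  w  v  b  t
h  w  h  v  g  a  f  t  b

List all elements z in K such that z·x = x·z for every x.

{b, g}

An element z is central iff its row equals its column in the table.
For f: f·v = t ≠ h = v·f, so f ∉ Z.
Checking each element this way leaves Z(K) = {b, g}.
(Structurally, K here is isomorphic to the dihedral group D_4.)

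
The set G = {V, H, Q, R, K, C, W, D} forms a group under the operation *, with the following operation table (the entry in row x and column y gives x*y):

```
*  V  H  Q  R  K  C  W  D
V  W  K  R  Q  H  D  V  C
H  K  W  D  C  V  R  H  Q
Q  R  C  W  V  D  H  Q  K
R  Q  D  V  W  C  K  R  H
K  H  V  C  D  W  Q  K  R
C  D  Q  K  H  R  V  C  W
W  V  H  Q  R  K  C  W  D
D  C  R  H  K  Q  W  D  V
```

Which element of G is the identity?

The identity e satisfies e*x = x for all x, so its row in the table reproduces the column headers.
Row W reads: V, H, Q, R, K, C, W, D — exactly the header order. So W is the identity.

W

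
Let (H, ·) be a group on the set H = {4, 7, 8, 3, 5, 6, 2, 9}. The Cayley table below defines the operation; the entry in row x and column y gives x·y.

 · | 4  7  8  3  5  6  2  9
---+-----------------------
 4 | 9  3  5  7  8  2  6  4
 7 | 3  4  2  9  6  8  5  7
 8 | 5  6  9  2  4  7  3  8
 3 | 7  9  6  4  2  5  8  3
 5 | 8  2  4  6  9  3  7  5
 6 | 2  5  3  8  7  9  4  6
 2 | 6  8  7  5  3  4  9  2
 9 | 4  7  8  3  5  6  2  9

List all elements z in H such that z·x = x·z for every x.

{4, 9}

An element z is central iff its row equals its column in the table.
For 3: 3·2 = 8 ≠ 5 = 2·3, so 3 ∉ Z.
Checking each element this way leaves Z(H) = {4, 9}.
(Structurally, H here is isomorphic to the dihedral group D_4.)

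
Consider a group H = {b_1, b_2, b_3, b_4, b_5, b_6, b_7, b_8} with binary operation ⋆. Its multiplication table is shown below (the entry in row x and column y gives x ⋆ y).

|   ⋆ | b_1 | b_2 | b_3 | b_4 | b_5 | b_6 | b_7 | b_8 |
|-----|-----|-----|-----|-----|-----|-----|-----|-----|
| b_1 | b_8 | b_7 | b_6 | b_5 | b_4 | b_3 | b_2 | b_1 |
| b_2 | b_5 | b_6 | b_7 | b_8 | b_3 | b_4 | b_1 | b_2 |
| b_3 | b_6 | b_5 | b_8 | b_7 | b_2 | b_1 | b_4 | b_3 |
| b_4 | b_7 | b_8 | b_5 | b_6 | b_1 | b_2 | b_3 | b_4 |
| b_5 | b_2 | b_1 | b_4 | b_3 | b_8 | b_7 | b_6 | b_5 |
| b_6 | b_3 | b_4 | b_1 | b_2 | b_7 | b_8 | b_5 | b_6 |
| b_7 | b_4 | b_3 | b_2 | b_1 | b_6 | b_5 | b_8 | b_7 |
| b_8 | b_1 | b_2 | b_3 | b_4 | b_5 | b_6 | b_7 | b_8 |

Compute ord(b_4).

The identity element is b_8 (its row matches the header).
b_4^1 = b_4
b_4^2 = b_4 ⋆ b_4 = b_6
b_4^3 = b_6 ⋆ b_4 = b_2
b_4^4 = b_2 ⋆ b_4 = b_8
The first power of b_4 equal to the identity is b_4^4, so ord(b_4) = 4.
(Structurally, H here is isomorphic to the dihedral group D_4.)

4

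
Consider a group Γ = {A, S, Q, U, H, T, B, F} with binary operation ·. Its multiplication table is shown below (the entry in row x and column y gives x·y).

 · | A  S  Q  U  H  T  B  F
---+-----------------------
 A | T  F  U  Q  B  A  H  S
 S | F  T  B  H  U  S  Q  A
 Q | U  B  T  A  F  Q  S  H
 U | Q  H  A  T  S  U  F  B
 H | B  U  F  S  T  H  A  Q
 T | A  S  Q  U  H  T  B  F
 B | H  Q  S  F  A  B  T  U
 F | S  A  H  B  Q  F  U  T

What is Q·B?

Read row Q, column B: Q·B = S.

S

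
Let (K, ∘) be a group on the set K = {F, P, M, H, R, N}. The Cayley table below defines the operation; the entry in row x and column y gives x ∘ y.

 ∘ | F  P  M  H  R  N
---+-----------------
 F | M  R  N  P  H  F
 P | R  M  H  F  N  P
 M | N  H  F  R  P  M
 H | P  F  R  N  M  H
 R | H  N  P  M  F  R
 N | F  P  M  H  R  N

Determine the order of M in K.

The identity element is N (its row matches the header).
M^1 = M
M^2 = M ∘ M = F
M^3 = F ∘ M = N
The first power of M equal to the identity is M^3, so ord(M) = 3.

3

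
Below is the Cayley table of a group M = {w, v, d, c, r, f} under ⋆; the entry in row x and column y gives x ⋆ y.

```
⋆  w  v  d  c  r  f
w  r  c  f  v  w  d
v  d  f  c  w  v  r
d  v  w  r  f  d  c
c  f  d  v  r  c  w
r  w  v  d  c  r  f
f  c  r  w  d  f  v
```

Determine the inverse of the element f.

v

First locate the identity: row r matches the header, so r is the identity.
Scan row f for r: f ⋆ v = r. Hence f^(-1) = v.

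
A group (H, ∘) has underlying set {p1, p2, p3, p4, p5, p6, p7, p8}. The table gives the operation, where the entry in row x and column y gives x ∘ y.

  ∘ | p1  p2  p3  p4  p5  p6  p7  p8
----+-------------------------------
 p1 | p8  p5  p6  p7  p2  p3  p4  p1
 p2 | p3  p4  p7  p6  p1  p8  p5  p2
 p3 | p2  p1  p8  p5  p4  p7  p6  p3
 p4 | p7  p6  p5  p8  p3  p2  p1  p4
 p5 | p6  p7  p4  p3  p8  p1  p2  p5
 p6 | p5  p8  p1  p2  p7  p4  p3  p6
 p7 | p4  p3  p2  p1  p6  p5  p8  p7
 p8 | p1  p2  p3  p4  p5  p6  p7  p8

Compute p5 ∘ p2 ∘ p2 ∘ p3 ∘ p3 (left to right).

p3

p5 ∘ p2 = p7
p7 ∘ p2 = p3
p3 ∘ p3 = p8
p8 ∘ p3 = p3
(Structurally, H here is isomorphic to the dihedral group D_4.)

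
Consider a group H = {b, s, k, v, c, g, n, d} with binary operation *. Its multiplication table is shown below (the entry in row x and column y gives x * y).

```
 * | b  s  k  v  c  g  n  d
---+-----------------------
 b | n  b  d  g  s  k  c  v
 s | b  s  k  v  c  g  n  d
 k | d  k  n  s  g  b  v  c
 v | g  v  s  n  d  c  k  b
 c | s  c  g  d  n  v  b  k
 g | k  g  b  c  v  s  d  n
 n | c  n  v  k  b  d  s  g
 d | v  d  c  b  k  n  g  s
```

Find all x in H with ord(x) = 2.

Identity is s. Compute the order of each non-identity element by repeated multiplication:
  b: b → n → c → s  (order 4)
  k: k → n → v → s  (order 4)
  v: v → n → k → s  (order 4)
  c: c → n → b → s  (order 4)
  g: g → s  (order 2)
  n: n → s  (order 2)
  d: d → s  (order 2)
Elements of order 2: {d, g, n}.

{d, g, n}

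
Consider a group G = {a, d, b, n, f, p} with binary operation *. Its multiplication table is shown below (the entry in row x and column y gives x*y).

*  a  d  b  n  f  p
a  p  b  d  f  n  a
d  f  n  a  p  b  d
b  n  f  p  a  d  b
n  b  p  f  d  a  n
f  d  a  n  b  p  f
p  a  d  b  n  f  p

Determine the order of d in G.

The identity element is p (its row matches the header).
d^1 = d
d^2 = d*d = n
d^3 = n*d = p
The first power of d equal to the identity is d^3, so ord(d) = 3.

3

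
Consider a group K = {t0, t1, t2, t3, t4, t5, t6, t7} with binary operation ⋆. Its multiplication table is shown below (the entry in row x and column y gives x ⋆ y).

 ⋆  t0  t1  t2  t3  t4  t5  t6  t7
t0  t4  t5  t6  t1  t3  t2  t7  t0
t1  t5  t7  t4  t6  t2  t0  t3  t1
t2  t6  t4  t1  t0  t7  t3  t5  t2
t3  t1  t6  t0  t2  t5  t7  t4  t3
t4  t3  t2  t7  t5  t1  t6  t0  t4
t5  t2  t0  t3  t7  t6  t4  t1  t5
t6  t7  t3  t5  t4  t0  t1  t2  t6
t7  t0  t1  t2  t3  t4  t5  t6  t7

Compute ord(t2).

The identity element is t7 (its row matches the header).
t2^1 = t2
t2^2 = t2 ⋆ t2 = t1
t2^3 = t1 ⋆ t2 = t4
t2^4 = t4 ⋆ t2 = t7
The first power of t2 equal to the identity is t2^4, so ord(t2) = 4.

4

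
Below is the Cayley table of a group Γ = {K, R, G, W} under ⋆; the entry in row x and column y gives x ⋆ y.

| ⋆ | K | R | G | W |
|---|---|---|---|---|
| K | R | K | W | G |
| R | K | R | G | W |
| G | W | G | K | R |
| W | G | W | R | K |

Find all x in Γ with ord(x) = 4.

{G, W}

Identity is R. Compute the order of each non-identity element by repeated multiplication:
  K: K → R  (order 2)
  G: G → K → W → R  (order 4)
  W: W → K → G → R  (order 4)
Elements of order 4: {G, W}.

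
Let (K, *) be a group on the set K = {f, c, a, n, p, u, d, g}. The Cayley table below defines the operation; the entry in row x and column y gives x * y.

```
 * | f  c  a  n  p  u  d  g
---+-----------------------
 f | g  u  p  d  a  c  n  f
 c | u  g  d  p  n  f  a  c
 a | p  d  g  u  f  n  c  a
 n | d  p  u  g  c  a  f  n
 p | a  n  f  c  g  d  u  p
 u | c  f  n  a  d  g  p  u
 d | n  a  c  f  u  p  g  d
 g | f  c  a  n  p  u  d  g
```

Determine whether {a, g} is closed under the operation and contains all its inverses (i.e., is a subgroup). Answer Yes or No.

{a, g} contains the identity g.
Checking products: every product of two elements of {a, g} (read from the table) lies in {a, g}, so the set is closed.
In a finite group, a nonempty closed subset is a subgroup. So {a, g} ≤ K.

Yes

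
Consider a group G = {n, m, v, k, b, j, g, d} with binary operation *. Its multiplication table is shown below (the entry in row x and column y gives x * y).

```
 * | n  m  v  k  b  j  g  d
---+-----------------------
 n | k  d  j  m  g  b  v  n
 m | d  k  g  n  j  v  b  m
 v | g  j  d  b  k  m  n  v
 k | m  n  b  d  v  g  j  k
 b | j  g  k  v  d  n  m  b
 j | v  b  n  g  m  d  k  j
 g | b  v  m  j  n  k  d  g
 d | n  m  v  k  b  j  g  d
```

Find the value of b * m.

Read row b, column m: b * m = g.

g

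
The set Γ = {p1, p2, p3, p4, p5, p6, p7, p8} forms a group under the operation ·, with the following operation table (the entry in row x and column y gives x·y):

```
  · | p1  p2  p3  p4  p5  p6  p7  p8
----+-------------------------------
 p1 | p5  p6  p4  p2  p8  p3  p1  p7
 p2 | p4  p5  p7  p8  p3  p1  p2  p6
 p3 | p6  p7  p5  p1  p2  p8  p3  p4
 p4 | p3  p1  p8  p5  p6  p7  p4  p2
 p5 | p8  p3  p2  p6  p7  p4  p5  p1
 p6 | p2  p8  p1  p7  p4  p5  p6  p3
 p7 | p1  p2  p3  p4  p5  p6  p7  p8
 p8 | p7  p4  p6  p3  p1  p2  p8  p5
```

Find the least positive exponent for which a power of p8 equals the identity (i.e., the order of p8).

4

The identity element is p7 (its row matches the header).
p8^1 = p8
p8^2 = p8·p8 = p5
p8^3 = p5·p8 = p1
p8^4 = p1·p8 = p7
The first power of p8 equal to the identity is p8^4, so ord(p8) = 4.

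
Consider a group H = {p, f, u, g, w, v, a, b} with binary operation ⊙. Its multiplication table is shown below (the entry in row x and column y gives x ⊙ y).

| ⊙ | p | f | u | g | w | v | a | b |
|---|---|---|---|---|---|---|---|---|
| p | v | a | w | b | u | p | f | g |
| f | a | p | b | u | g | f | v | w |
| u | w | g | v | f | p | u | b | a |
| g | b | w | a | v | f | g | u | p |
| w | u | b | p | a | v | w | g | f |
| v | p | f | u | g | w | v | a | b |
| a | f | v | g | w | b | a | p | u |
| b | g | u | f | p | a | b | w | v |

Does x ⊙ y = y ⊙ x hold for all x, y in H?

f ⊙ g = u but g ⊙ f = w.
Since f and g do not commute, H is not abelian.

No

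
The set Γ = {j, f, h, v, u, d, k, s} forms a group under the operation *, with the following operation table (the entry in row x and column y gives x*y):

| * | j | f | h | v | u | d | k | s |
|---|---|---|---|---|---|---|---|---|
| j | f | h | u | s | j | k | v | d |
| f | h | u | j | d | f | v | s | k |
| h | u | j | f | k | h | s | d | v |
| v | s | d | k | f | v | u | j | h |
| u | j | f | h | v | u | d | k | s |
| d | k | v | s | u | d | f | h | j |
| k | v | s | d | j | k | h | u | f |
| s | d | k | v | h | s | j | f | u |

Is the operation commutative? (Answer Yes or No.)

Yes

Check whether the table is symmetric across its main diagonal.
Every entry (row x, col y) equals the entry (row y, col x), so Γ is abelian.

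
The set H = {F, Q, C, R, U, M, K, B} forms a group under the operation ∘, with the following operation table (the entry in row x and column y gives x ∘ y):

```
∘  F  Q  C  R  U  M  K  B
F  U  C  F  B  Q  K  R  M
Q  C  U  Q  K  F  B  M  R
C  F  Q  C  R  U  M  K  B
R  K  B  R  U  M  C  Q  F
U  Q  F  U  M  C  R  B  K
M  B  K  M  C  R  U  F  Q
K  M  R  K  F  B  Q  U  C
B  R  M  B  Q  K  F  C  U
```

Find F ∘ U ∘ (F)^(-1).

The identity is C. In row F, the entry C sits in column Q, so F^(-1) = Q.
F ∘ U = Q
Q ∘ Q = U

U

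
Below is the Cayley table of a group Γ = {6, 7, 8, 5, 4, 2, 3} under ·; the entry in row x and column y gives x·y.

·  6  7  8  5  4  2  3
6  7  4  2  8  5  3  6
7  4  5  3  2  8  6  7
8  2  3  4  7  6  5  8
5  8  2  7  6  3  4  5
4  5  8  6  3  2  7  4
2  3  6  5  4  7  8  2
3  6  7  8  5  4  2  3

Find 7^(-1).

First locate the identity: row 3 matches the header, so 3 is the identity.
Scan row 7 for 3: 7·8 = 3. Hence 7^(-1) = 8.
(Structurally, Γ here is isomorphic to the cyclic group Z_7.)

8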